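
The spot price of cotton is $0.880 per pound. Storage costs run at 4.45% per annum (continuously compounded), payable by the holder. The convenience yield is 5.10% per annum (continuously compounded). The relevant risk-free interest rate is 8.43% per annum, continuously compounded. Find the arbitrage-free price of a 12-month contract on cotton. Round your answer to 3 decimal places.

$0.951 per pound

Net carry = r + u − y = 0.0843 + 0.0445 − 0.0510 = 0.0778
F = S·e^((r+u−y)T) = 0.880 · e^(0.0778 × 12/12) = 0.880 · e^0.077800
= 0.880 × 1.080906 = $0.951 per pound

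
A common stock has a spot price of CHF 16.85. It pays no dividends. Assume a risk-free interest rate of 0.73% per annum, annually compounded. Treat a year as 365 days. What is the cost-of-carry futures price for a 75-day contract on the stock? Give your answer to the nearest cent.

CHF 16.88

F = S · (1+r)^T
= 16.85 × 1.001496
F = CHF 16.88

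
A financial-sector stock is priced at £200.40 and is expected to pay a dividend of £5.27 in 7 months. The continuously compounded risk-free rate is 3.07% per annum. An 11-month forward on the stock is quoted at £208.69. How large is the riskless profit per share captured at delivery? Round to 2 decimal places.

PV(dividends) I = 5.27·e^(−0.0307·7/12) = 5.1765
Fair forward F* = (S − I)·e^(rT) = (200.40 − 5.1765)·e^0.028142 = 195.2235 × 1.028542 = 200.7956
Market £208.69 > fair 200.7956: forward overpriced → cash-and-carry (borrow at r, buy the stock and collect the dividends, short the forward).
Profit at T = |F_mkt − F*| = |208.69 − 200.7956| = £7.89 per share

£7.89 per share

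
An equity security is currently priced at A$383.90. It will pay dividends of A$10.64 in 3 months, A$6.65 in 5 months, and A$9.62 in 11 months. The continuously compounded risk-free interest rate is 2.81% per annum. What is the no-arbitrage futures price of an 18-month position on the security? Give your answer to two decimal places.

PV(dividends) I = 10.64·e^(−0.0281·3/12) + 6.65·e^(−0.0281·5/12) + 9.62·e^(−0.0281·11/12)
I = 10.5655 + 6.5726 + 9.3754 = 26.5135
F = (S − I)·e^(rT) = (383.90 − 26.5135) · e^(0.0281·18/12)
= 357.3865 · e^0.042150 = 357.3865 × 1.043051 = A$372.77

A$372.77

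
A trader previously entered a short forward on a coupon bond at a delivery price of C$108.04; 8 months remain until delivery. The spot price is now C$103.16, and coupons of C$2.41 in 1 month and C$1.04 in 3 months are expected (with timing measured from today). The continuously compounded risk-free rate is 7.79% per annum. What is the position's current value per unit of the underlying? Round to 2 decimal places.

C$2.83

PV(remaining coupons) I = 2.41·e^(−0.0779·1/12) + 1.04·e^(−0.0779·3/12) = 3.4143
Current forward F = (S − I)·e^(rT) = (103.16 − 3.4143)·e^(0.0779·8/12) = 99.7457 × 1.053306 = 105.0627
Value (long) = (F − K)·e^(−rT) = (105.0627 − 108.04) × 0.949392 = -2.8266
Short position value = −(long value) = C$2.83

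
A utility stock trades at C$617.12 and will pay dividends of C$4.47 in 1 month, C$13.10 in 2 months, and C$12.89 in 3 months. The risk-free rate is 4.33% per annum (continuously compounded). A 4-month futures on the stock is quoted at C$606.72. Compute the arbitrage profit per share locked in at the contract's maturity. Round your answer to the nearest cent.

PV(dividends) I = 4.47·e^(−0.0433·1/12) + 13.10·e^(−0.0433·2/12) + 12.89·e^(−0.0433·3/12) = 30.2109
Fair futures F* = (S − I)·e^(rT) = (617.12 − 30.2109)·e^0.014433 = 586.9091 × 1.014538 = 595.4416
Market C$606.72 > fair 595.4416: forward overpriced → cash-and-carry (borrow at r, buy the stock and collect the dividends, short the forward).
Profit at T = |F_mkt − F*| = |606.72 − 595.4416| = C$11.28 per share

C$11.28 per share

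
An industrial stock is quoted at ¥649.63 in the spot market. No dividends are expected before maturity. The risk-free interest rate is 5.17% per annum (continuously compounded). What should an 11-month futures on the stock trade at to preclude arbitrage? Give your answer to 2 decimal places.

F = S·e^(rT) = 649.63 · e^(0.0517 × 11/12)
= 649.63 · e^0.047392 = 649.63 × 1.048533
F = ¥681.16

¥681.16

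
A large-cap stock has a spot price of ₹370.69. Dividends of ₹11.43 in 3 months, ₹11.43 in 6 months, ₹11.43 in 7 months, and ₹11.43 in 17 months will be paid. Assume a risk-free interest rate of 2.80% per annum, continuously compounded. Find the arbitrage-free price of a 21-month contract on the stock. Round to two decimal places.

PV(dividends) I = 11.43·e^(−0.0280·3/12) + 11.43·e^(−0.0280·6/12) + 11.43·e^(−0.0280·7/12) + 11.43·e^(−0.0280·17/12)
I = 11.3503 + 11.2711 + 11.2448 + 10.9855 = 44.8517
F = (S − I)·e^(rT) = (370.69 − 44.8517) · e^(0.0280·21/12)
= 325.8383 · e^0.049000 = 325.8383 × 1.050220 = ₹342.20

₹342.20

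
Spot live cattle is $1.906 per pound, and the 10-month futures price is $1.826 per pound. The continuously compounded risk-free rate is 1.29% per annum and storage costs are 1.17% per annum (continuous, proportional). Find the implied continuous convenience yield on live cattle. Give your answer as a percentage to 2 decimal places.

F = S·e^((r+u−y)T) ⇒ (r+u−y) = ln(F/S)/T
ln(1.826/1.906) = -0.042879; /T ⇒ -0.051455
y = r + u − ln(F/S)/T = 0.0129 + 0.0117 + 0.051455 = 0.076055
y = 7.61%

7.61%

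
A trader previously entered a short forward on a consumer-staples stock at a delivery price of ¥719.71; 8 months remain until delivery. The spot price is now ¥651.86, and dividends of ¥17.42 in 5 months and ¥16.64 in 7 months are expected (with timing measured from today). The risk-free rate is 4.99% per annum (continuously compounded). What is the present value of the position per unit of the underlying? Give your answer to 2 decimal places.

¥77.53

PV(remaining dividends) I = 17.42·e^(−0.0499·5/12) + 16.64·e^(−0.0499·7/12) = 33.2242
Current forward F = (S − I)·e^(rT) = (651.86 − 33.2242)·e^(0.0499·8/12) = 618.6358 × 1.033826 = 639.5618
Value (long) = (F − K)·e^(−rT) = (639.5618 − 719.71) × 0.967281 = -77.5258
Short position value = −(long value) = ¥77.53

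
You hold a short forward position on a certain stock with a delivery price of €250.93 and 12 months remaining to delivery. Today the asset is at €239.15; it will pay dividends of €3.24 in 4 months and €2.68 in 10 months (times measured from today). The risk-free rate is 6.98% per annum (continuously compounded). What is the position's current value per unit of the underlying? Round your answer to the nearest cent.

€0.56

PV(remaining dividends) I = 3.24·e^(−0.0698·4/12) + 2.68·e^(−0.0698·10/12) = 5.6940
Current forward F = (S − I)·e^(rT) = (239.15 − 5.6940)·e^(0.0698·12/12) = 233.4560 × 1.072294 = 250.3335
Value (long) = (F − K)·e^(−rT) = (250.3335 − 250.93) × 0.932580 = -0.5563
Short position value = −(long value) = €0.56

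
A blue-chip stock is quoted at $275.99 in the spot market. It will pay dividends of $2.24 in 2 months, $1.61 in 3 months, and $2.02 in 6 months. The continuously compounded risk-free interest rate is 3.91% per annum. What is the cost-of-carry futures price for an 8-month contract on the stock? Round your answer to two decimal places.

PV(dividends) I = 2.24·e^(−0.0391·2/12) + 1.61·e^(−0.0391·3/12) + 2.02·e^(−0.0391·6/12)
I = 2.2255 + 1.5943 + 1.9809 = 5.8007
F = (S − I)·e^(rT) = (275.99 − 5.8007) · e^(0.0391·8/12)
= 270.1893 · e^0.026067 = 270.1893 × 1.026410 = $277.32

$277.32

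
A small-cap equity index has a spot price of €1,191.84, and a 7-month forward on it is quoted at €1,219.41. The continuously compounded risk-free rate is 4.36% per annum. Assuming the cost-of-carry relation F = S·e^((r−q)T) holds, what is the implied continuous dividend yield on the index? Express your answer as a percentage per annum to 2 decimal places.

From F = S·e^((r−q)T): (r − q) = ln(F/S)/T
ln(1219.41/1191.84) = ln(1.023132) = 0.022869
(r − q) = 0.022869 / (7/12) = 0.039204
q = r − ln(F/S)/T = 0.0436 − 0.039204 = 0.004396
q = 0.44%

0.44%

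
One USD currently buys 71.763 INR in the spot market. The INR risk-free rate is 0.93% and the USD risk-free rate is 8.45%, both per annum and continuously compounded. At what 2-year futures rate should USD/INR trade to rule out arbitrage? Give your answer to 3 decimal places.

F = S·e^((r_INR − r_USD)T) = 71.763 · e^((0.0093 − 0.0845) × 2)
= 71.763 · e^-0.150400 = 71.763 × 0.860364
F = 61.742 INR per USD

61.742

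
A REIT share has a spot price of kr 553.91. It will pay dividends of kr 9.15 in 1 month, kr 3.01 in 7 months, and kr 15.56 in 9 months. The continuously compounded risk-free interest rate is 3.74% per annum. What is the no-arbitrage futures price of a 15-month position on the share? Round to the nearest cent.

kr 551.92

PV(dividends) I = 9.15·e^(−0.0374·1/12) + 3.01·e^(−0.0374·7/12) + 15.56·e^(−0.0374·9/12)
I = 9.1215 + 2.9450 + 15.1296 = 27.1961
F = (S − I)·e^(rT) = (553.91 − 27.1961) · e^(0.0374·15/12)
= 526.7139 · e^0.046750 = 526.7139 × 1.047860 = kr 551.92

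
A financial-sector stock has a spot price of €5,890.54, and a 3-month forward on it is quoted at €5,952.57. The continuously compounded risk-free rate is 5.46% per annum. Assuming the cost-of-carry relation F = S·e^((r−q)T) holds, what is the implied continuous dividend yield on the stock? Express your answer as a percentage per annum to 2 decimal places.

From F = S·e^((r−q)T): (r − q) = ln(F/S)/T
ln(5952.57/5890.54) = ln(1.010530) = 0.010475
(r − q) = 0.010475 / (3/12) = 0.041900
q = r − ln(F/S)/T = 0.0546 − 0.041900 = 0.012700
q = 1.27%

1.27%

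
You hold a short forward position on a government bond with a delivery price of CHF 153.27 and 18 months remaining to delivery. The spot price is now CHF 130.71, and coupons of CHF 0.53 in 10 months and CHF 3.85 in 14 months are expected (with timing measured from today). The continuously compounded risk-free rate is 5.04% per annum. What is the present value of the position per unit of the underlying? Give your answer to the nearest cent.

CHF 15.54

PV(remaining coupons) I = 0.53·e^(−0.0504·10/12) + 3.85·e^(−0.0504·14/12) = 4.1383
Current forward F = (S − I)·e^(rT) = (130.71 − 4.1383)·e^(0.0504·18/12) = 126.5717 × 1.078531 = 136.5115
Value (long) = (F − K)·e^(−rT) = (136.5115 − 153.27) × 0.927187 = -15.5383
Short position value = −(long value) = CHF 15.54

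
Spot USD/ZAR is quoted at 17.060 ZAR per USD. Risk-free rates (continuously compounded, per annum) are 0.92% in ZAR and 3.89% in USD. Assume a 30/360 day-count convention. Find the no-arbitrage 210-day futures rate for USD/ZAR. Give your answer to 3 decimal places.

F = S·e^((r_ZAR − r_USD)T) = 17.060 · e^((0.0092 − 0.0389) × 210/360)
= 17.060 · e^-0.017325 = 17.060 × 0.982824
F = 16.767 ZAR per USD

16.767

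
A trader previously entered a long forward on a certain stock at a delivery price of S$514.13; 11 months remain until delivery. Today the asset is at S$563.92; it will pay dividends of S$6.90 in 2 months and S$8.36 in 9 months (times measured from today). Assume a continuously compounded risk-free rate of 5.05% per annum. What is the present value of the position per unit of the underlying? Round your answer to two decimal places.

S$58.16

PV(remaining dividends) I = 6.90·e^(−0.0505·2/12) + 8.36·e^(−0.0505·9/12) = 14.8915
Current forward F = (S − I)·e^(rT) = (563.92 − 14.8915)·e^(0.0505·11/12) = 549.0285 × 1.047380 = 575.0415
Value (long) = (F − K)·e^(−rT) = (575.0415 − 514.13) × 0.954763 = 58.1560
Value = S$58.16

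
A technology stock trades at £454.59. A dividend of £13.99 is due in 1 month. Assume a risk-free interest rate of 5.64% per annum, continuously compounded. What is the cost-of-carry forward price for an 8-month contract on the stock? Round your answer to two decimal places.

£457.55

PV(dividends) I = 13.99·e^(−0.0564·1/12)
I = 13.9244
F = (S − I)·e^(rT) = (454.59 − 13.9244) · e^(0.0564·8/12)
= 440.6656 · e^0.037600 = 440.6656 × 1.038316 = £457.55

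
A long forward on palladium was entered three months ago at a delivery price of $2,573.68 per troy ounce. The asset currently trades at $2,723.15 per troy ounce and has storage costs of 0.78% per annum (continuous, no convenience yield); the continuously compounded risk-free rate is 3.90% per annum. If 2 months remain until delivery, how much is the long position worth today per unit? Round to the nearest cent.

Current fair forward for the remaining 2 months: F = S·e^((r + u)·T), (r + u) = 0.0390 + 0.0078 = 0.0468
F = 2723.15 · e^(0.0468 × 2/12) = 2723.15 × 1.00783050 = 2744.4736
Value of long forward = (F − K)·e^(−rT) = (2744.4736 − 2573.68) · e^(−0.0390·2/12)
= 170.7936 × 0.99352108 = 169.69

$169.69 per troy ounce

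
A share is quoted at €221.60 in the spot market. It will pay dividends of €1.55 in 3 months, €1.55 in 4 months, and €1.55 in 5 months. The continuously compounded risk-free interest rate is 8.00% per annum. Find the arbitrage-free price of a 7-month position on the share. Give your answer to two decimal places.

PV(dividends) I = 1.55·e^(−0.0800·3/12) + 1.55·e^(−0.0800·4/12) + 1.55·e^(−0.0800·5/12)
I = 1.5193 + 1.5092 + 1.4992 = 4.5277
F = (S − I)·e^(rT) = (221.60 − 4.5277) · e^(0.0800·7/12)
= 217.0723 · e^0.046667 = 217.0723 × 1.047773 = €227.44

€227.44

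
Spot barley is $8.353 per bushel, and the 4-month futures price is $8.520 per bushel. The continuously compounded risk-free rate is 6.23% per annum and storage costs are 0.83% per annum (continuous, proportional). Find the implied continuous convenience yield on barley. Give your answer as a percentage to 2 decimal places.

1.12%

F = S·e^((r+u−y)T) ⇒ (r+u−y) = ln(F/S)/T
ln(8.520/8.353) = 0.019796; /T ⇒ 0.059388
y = r + u − ln(F/S)/T = 0.0623 + 0.0083 − 0.059388 = 0.011212
y = 1.12%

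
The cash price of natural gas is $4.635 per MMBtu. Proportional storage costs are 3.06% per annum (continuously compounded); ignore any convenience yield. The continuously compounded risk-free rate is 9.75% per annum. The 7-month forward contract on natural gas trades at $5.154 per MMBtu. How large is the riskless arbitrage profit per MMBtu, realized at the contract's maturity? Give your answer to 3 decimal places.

Fair forward: F* = S·e^(carry·T), with carry = (r + u) = 0.0975 + 0.0306 = 0.1281
F* = 4.635 · e^(0.1281 × 7/12) = 4.635 · e^0.074725 = 4.635 × 1.077588 = $4.9946
Market $5.154 > fair $4.9946: forward overpriced → cash-and-carry (buy spot, short the forward).
At maturity, profit = |F_mkt − F*| = |5.154 − 4.9946| = $0.159 per MMBtu

$0.159 per MMBtu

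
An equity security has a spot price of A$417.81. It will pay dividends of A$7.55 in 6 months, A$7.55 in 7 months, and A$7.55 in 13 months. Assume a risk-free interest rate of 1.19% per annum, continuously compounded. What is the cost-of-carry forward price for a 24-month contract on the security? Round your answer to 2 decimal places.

PV(dividends) I = 7.55·e^(−0.0119·6/12) + 7.55·e^(−0.0119·7/12) + 7.55·e^(−0.0119·13/12)
I = 7.5052 + 7.4978 + 7.4533 = 22.4563
F = (S − I)·e^(rT) = (417.81 − 22.4563) · e^(0.0119·24/12)
= 395.3537 · e^0.023800 = 395.3537 × 1.024085 = A$404.88

A$404.88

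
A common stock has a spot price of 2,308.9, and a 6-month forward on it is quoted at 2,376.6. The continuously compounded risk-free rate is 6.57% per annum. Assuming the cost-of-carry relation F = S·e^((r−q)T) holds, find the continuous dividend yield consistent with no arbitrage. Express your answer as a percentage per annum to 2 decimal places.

0.79%

From F = S·e^((r−q)T): (r − q) = ln(F/S)/T
ln(2376.6/2308.9) = ln(1.029321) = 0.028899
(r − q) = 0.028899 / (6/12) = 0.057798
q = r − ln(F/S)/T = 0.0657 − 0.057798 = 0.007902
q = 0.79%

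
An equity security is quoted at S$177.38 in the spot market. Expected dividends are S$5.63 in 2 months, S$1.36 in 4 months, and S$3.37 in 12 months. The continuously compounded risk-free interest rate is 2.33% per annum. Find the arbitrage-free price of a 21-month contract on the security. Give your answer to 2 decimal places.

PV(dividends) I = 5.63·e^(−0.0233·2/12) + 1.36·e^(−0.0233·4/12) + 3.37·e^(−0.0233·12/12)
I = 5.6082 + 1.3495 + 3.2924 = 10.2501
F = (S − I)·e^(rT) = (177.38 − 10.2501) · e^(0.0233·21/12)
= 167.1299 · e^0.040775 = 167.1299 × 1.041618 = S$174.09

S$174.09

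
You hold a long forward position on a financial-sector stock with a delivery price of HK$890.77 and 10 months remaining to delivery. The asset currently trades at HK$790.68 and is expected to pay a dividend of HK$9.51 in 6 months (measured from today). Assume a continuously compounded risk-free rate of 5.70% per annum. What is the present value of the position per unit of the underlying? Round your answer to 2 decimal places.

PV(remaining dividends) I = 9.51·e^(−0.0570·6/12) = 9.2428
Current forward F = (S − I)·e^(rT) = (790.68 − 9.2428)·e^(0.0570·10/12) = 781.4372 × 1.048646 = 819.4510
Value (long) = (F − K)·e^(−rT) = (819.4510 − 890.77) × 0.953610 = -68.0105
Value = -HK$68.01

-HK$68.01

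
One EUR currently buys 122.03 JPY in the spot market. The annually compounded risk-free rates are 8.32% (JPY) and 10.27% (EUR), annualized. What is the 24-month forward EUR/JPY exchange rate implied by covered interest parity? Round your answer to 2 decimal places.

By covered interest parity, F = S · (1+r_JPY)^T / (1+r_EUR)^T
= 122.03 × 1.173322 / 1.215947 = 122.03 × 0.964945
F = 117.75 JPY per EUR

117.75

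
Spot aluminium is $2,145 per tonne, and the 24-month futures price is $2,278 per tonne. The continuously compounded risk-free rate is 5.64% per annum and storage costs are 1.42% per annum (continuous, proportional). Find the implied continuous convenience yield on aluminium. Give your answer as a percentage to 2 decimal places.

4.05%

F = S·e^((r+u−y)T) ⇒ (r+u−y) = ln(F/S)/T
ln(2278/2145) = 0.060158; /T ⇒ 0.030079
y = r + u − ln(F/S)/T = 0.0564 + 0.0142 − 0.030079 = 0.040521
y = 4.05%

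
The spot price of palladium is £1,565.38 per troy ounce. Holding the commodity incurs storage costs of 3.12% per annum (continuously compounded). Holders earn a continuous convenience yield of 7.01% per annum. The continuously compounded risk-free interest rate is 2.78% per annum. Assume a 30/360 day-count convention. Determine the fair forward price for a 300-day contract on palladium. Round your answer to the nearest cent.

Net carry = r + u − y = 0.0278 + 0.0312 − 0.0701 = -0.0111
F = S·e^((r+u−y)T) = 1565.38 · e^(-0.0111 × 300/360) = 1565.38 · e^-0.00925000
= 1565.38 × 0.99079265 = £1,550.97 per troy ounce

£1,550.97 per troy ounce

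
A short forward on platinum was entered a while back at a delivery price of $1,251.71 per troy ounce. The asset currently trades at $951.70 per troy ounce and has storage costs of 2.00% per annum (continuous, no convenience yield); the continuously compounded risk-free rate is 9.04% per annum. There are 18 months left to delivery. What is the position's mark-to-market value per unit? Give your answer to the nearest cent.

Current fair forward for the remaining 18 months: F = S·e^((r + u)·T), (r + u) = 0.0904 + 0.0200 = 0.1104
F = 951.70 · e^(0.1104 × 18/12) = 951.70 × 1.180101 = 1123.1021
Value of long forward = (F − K)·e^(−rT) = (1123.1021 − 1251.71) · e^(−0.0904·18/12)
= -128.6079 × 0.873192 = -112.30
Short position value = −(long value) = $112.30

$112.30 per troy ounce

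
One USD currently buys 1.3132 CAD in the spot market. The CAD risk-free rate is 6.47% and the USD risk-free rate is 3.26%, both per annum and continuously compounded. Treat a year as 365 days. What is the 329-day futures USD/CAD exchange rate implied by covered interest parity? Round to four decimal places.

1.3518

F = S·e^((r_CAD − r_USD)T) = 1.3132 · e^((0.0647 − 0.0326) × 329/365)
= 1.3132 · e^0.028934 = 1.3132 × 1.029357
F = 1.3518 CAD per USD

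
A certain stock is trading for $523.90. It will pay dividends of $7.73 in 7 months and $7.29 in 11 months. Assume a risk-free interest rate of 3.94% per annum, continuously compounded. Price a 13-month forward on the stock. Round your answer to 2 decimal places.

$531.52

PV(dividends) I = 7.73·e^(−0.0394·7/12) + 7.29·e^(−0.0394·11/12)
I = 7.5544 + 7.0314 = 14.5858
F = (S − I)·e^(rT) = (523.90 − 14.5858) · e^(0.0394·13/12)
= 509.3142 · e^0.042683 = 509.3142 × 1.043607 = $531.52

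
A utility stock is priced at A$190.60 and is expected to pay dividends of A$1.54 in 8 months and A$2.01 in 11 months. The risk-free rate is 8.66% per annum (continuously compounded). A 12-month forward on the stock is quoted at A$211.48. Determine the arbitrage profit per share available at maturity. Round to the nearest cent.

PV(dividends) I = 1.54·e^(−0.0866·8/12) + 2.01·e^(−0.0866·11/12) = 3.3102
Fair forward F* = (S − I)·e^(rT) = (190.60 − 3.3102)·e^0.086600 = 187.2898 × 1.090460 = 204.2320
Market A$211.48 > fair 204.2320: forward overpriced → cash-and-carry (borrow at r, buy the stock and collect the dividends, short the forward).
Profit at T = |F_mkt − F*| = |211.48 − 204.2320| = A$7.25 per share

A$7.25 per share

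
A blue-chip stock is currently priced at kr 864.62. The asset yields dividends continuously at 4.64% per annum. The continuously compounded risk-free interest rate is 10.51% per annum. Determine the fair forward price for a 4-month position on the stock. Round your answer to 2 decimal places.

F = S·e^((r − q)T) = 864.62 · e^((0.1051 − 0.0464) × 4/12)
= 864.62 · e^0.019567 = 864.62 × 1.019760
F = kr 881.70

kr 881.70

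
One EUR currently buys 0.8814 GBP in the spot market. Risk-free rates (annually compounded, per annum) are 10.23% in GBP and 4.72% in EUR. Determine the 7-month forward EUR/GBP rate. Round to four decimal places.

0.9082

By covered interest parity, F = S · (1+r_GBP)^T / (1+r_EUR)^T
= 0.8814 × 1.058461 / 1.027268 = 0.8814 × 1.030365
F = 0.9082 GBP per EUR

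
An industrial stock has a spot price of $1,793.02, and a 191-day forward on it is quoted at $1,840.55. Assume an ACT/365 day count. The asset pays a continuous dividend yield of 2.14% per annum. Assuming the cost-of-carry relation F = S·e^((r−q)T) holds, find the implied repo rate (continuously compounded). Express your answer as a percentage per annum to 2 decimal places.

From F = S·e^((r−q)T): (r − q) = ln(F/S)/T
ln(1840.55/1793.02) = ln(1.026508) = 0.026163
(r − q) = 0.026163 / (191/365) = 0.049997
r = ln(F/S)/T + q = 0.049997 + 0.0214 = 0.071397
r = 7.14%

7.14%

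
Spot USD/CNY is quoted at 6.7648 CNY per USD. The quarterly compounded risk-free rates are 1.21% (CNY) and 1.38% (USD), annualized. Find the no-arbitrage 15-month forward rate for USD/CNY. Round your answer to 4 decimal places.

By covered interest parity, F = S · (1+r_CNY/4)^(4T) / (1+r_USD/4)^(4T)
= 6.7648 × 1.015217 / 1.017369 = 6.7648 × 0.997885
F = 6.7505 CNY per USD

6.7505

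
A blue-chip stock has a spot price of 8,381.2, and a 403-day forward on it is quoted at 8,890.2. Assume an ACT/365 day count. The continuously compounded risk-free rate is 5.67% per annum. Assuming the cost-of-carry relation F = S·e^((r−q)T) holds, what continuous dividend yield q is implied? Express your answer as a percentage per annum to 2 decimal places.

From F = S·e^((r−q)T): (r − q) = ln(F/S)/T
ln(8890.2/8381.2) = ln(1.060731) = 0.058958
(r − q) = 0.058958 / (403/365) = 0.053399
q = r − ln(F/S)/T = 0.0567 − 0.053399 = 0.003301
q = 0.33%

0.33%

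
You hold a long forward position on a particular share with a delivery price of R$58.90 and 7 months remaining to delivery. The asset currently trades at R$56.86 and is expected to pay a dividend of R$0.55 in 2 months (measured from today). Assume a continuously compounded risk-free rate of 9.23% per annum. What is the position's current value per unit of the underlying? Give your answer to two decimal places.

PV(remaining dividends) I = 0.55·e^(−0.0923·2/12) = 0.5416
Current forward F = (S − I)·e^(rT) = (56.86 − 0.5416)·e^(0.0923·7/12) = 56.3184 × 1.055317 = 59.4338
Value (long) = (F − K)·e^(−rT) = (59.4338 − 58.90) × 0.947582 = 0.5058
Value = R$0.51

R$0.51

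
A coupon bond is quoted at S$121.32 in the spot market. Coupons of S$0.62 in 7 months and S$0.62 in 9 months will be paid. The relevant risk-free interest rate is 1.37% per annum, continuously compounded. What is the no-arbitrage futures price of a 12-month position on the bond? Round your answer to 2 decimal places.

S$121.75

PV(coupons) I = 0.62·e^(−0.0137·7/12) + 0.62·e^(−0.0137·9/12)
I = 0.6151 + 0.6137 = 1.2288
F = (S − I)·e^(rT) = (121.32 − 1.2288) · e^(0.0137·12/12)
= 120.0912 · e^0.013700 = 120.0912 × 1.013794 = S$121.75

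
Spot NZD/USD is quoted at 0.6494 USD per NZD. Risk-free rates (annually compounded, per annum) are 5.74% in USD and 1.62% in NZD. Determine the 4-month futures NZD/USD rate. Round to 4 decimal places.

By covered interest parity, F = S · (1+r_USD)^T / (1+r_NZD)^T
= 0.6494 × 1.018778 / 1.005371 = 0.6494 × 1.013335
F = 0.6581 USD per NZD

0.6581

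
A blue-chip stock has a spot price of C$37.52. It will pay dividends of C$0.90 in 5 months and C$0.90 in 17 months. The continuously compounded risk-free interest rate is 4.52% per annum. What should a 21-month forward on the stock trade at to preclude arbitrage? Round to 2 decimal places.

C$38.74

PV(dividends) I = 0.90·e^(−0.0452·5/12) + 0.90·e^(−0.0452·17/12)
I = 0.8832 + 0.8442 = 1.7274
F = (S − I)·e^(rT) = (37.52 − 1.7274) · e^(0.0452·21/12)
= 35.7926 · e^0.079100 = 35.7926 × 1.082313 = C$38.74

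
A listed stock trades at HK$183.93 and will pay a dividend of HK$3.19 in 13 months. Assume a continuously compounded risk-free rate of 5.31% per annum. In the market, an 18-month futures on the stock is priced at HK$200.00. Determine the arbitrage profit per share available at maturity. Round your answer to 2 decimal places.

HK$4.08 per share

PV(dividends) I = 3.19·e^(−0.0531·13/12) = 3.0117
Fair futures F* = (S − I)·e^(rT) = (183.93 − 3.0117)·e^0.079650 = 180.9183 × 1.082908 = 195.9179
Market HK$200.00 > fair 195.9179: forward overpriced → cash-and-carry (borrow at r, buy the stock and collect the dividends, short the forward).
Profit at T = |F_mkt − F*| = |200.00 − 195.9179| = HK$4.08 per share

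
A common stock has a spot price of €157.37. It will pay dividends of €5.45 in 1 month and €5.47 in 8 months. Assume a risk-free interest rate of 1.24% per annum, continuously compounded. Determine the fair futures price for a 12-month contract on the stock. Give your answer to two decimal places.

€148.33

PV(dividends) I = 5.45·e^(−0.0124·1/12) + 5.47·e^(−0.0124·8/12)
I = 5.4444 + 5.4250 = 10.8694
F = (S − I)·e^(rT) = (157.37 − 10.8694) · e^(0.0124·12/12)
= 146.5006 · e^0.012400 = 146.5006 × 1.012477 = €148.33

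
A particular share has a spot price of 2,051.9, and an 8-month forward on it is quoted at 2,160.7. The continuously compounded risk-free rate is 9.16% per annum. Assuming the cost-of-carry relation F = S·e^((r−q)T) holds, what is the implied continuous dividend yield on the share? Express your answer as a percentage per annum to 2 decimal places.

From F = S·e^((r−q)T): (r − q) = ln(F/S)/T
ln(2160.7/2051.9) = ln(1.053024) = 0.051666
(r − q) = 0.051666 / (8/12) = 0.077499
q = r − ln(F/S)/T = 0.0916 − 0.077499 = 0.014101
q = 1.41%

1.41%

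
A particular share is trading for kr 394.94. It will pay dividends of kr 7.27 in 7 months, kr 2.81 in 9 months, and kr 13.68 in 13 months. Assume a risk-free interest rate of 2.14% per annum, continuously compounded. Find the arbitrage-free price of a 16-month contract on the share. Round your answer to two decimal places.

PV(dividends) I = 7.27·e^(−0.0214·7/12) + 2.81·e^(−0.0214·9/12) + 13.68·e^(−0.0214·13/12)
I = 7.1798 + 2.7653 + 13.3665 = 23.3116
F = (S − I)·e^(rT) = (394.94 − 23.3116) · e^(0.0214·16/12)
= 371.6284 · e^0.028533 = 371.6284 × 1.028944 = kr 382.38

kr 382.38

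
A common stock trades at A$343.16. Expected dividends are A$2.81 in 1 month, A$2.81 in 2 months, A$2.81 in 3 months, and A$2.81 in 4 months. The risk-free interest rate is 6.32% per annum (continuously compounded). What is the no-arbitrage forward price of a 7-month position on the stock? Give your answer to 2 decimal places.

A$344.54

PV(dividends) I = 2.81·e^(−0.0632·1/12) + 2.81·e^(−0.0632·2/12) + 2.81·e^(−0.0632·3/12) + 2.81·e^(−0.0632·4/12)
I = 2.7952 + 2.7806 + 2.7660 + 2.7514 = 11.0932
F = (S − I)·e^(rT) = (343.16 − 11.0932) · e^(0.0632·7/12)
= 332.0668 · e^0.036867 = 332.0668 × 1.037555 = A$344.54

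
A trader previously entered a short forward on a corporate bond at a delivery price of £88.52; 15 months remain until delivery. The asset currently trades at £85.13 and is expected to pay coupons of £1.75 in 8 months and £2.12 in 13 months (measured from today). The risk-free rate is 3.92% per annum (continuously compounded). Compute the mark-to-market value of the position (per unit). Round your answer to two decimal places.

£2.89

PV(remaining coupons) I = 1.75·e^(−0.0392·8/12) + 2.12·e^(−0.0392·13/12) = 3.7367
Current forward F = (S − I)·e^(rT) = (85.13 − 3.7367)·e^(0.0392·15/12) = 81.3933 × 1.050220 = 85.4809
Value (long) = (F − K)·e^(−rT) = (85.4809 − 88.52) × 0.952181 = -2.8938
Short position value = −(long value) = £2.89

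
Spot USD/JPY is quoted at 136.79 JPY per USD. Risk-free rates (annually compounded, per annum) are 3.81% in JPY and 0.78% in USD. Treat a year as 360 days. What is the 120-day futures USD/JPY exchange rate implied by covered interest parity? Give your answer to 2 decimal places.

138.15

By covered interest parity, F = S · (1+r_JPY)^T / (1+r_USD)^T
= 136.79 × 1.012542 / 1.002593 = 136.79 × 1.009923
F = 138.15 JPY per USD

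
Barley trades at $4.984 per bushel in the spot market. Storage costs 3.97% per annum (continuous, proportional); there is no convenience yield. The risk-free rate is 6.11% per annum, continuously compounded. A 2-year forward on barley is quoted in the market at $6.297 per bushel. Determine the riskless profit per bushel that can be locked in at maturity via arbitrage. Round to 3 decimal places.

$0.200 per bushel

Fair forward: F* = S·e^(carry·T), with carry = (r + u) = 0.0611 + 0.0397 = 0.1008
F* = 4.984 · e^(0.1008 × 2) = 4.984 · e^0.201600 = 4.984 × 1.223359 = $6.0972
Market $6.297 > fair $6.0972: forward overpriced → cash-and-carry (buy spot, short the forward).
At maturity, profit = |F_mkt − F*| = |6.297 − 6.0972| = $0.200 per bushel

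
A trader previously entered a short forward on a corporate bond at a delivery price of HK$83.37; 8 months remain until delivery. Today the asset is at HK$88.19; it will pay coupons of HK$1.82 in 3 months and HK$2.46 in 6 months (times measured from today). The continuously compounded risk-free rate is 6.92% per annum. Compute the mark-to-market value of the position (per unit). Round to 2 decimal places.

PV(remaining coupons) I = 1.82·e^(−0.0692·3/12) + 2.46·e^(−0.0692·6/12) = 4.1651
Current forward F = (S − I)·e^(rT) = (88.19 − 4.1651)·e^(0.0692·8/12) = 84.0249 × 1.047214 = 87.9921
Value (long) = (F − K)·e^(−rT) = (87.9921 − 83.37) × 0.954915 = 4.4137
Short position value = −(long value) = -HK$4.41

-HK$4.41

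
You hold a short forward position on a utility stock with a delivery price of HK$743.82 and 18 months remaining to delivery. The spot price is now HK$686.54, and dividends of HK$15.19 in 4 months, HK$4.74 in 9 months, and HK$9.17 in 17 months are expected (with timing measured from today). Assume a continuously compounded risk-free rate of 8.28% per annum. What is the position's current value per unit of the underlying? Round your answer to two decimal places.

PV(remaining dividends) I = 15.19·e^(−0.0828·4/12) + 4.74·e^(−0.0828·9/12) + 9.17·e^(−0.0828·17/12) = 27.3861
Current forward F = (S − I)·e^(rT) = (686.54 − 27.3861)·e^(0.0828·18/12) = 659.1539 × 1.132242 = 746.3217
Value (long) = (F − K)·e^(−rT) = (746.3217 − 743.82) × 0.883203 = 2.2095
Short position value = −(long value) = -HK$2.21

-HK$2.21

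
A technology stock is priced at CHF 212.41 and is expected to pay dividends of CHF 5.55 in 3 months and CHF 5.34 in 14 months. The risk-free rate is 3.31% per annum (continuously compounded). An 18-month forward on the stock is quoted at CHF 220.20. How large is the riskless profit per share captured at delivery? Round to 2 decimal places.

PV(dividends) I = 5.55·e^(−0.0331·3/12) + 5.34·e^(−0.0331·14/12) = 10.6420
Fair forward F* = (S − I)·e^(rT) = (212.41 − 10.6420)·e^0.049650 = 201.7680 × 1.050903 = 212.0386
Market CHF 220.20 > fair 212.0386: forward overpriced → cash-and-carry (borrow at r, buy the stock and collect the dividends, short the forward).
Profit at T = |F_mkt − F*| = |220.20 − 212.0386| = CHF 8.16 per share

CHF 8.16 per share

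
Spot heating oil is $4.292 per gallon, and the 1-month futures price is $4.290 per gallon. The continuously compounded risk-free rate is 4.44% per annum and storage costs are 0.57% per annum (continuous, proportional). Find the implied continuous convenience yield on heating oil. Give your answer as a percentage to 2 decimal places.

F = S·e^((r+u−y)T) ⇒ (r+u−y) = ln(F/S)/T
ln(4.290/4.292) = -0.000466; /T ⇒ -0.005592
y = r + u − ln(F/S)/T = 0.0444 + 0.0057 + 0.005592 = 0.055692
y = 5.57%

5.57%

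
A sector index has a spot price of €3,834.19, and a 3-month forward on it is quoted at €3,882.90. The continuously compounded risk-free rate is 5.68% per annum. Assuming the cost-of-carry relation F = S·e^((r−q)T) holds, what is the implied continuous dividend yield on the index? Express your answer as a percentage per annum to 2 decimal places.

From F = S·e^((r−q)T): (r − q) = ln(F/S)/T
ln(3882.90/3834.19) = ln(1.012704) = 0.012624
(r − q) = 0.012624 / (3/12) = 0.050496
q = r − ln(F/S)/T = 0.0568 − 0.050496 = 0.006304
q = 0.63%

0.63%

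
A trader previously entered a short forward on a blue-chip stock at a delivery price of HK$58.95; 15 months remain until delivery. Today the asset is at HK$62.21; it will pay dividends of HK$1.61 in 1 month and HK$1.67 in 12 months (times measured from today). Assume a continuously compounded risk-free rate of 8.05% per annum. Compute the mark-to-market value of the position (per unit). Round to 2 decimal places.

PV(remaining dividends) I = 1.61·e^(−0.0805·1/12) + 1.67·e^(−0.0805·12/12) = 3.1401
Current forward F = (S − I)·e^(rT) = (62.21 − 3.1401)·e^(0.0805·15/12) = 59.0699 × 1.105862 = 65.3232
Value (long) = (F − K)·e^(−rT) = (65.3232 − 58.95) × 0.904272 = 5.7631
Short position value = −(long value) = -HK$5.76

-HK$5.76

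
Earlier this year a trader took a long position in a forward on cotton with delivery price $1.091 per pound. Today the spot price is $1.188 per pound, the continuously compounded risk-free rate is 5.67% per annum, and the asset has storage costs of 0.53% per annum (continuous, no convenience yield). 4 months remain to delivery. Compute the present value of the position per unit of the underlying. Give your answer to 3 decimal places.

$0.120 per pound

Current fair forward for the remaining 4 months: F = S·e^((r + u)·T), (r + u) = 0.0567 + 0.0053 = 0.0620
F = 1.188 · e^(0.0620 × 4/12) = 1.188 × 1.020882 = 1.2128
Value of long forward = (F − K)·e^(−rT) = (1.2128 − 1.091) · e^(−0.0567·4/12)
= 0.1218 × 0.981277 = 0.120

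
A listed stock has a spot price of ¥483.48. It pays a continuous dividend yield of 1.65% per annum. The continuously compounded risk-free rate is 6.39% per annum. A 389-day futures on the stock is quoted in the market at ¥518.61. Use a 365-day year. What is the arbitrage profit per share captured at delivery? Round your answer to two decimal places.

Fair futures: F* = S·e^(carry·T), with carry = (r − q) = 0.0639 − 0.0165 = 0.0474
F* = 483.48 · e^(0.0474 × 389/365) = 483.48 · e^0.050517 = 483.48 × 1.051815 = ¥508.5315
Market ¥518.61 > fair ¥508.5315: forward overpriced → cash-and-carry (buy spot, short the forward).
At maturity, profit = |F_mkt − F*| = |518.61 − 508.5315| = ¥10.08 per share

¥10.08 per share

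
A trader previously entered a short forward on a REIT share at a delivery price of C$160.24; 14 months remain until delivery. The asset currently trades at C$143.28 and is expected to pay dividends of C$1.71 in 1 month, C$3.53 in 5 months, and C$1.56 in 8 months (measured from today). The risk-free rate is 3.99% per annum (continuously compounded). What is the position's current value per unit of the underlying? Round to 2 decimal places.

C$16.37

PV(remaining dividends) I = 1.71·e^(−0.0399·1/12) + 3.53·e^(−0.0399·5/12) + 1.56·e^(−0.0399·8/12) = 6.6952
Current forward F = (S − I)·e^(rT) = (143.28 − 6.6952)·e^(0.0399·14/12) = 136.5848 × 1.047650 = 143.0931
Value (long) = (F − K)·e^(−rT) = (143.0931 − 160.24) × 0.954517 = -16.3670
Short position value = −(long value) = C$16.37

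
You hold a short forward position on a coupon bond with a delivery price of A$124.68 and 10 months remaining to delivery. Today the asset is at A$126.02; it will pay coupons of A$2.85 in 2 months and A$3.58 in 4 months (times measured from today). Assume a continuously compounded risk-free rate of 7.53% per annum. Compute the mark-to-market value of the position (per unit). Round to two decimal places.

PV(remaining coupons) I = 2.85·e^(−0.0753·2/12) + 3.58·e^(−0.0753·4/12) = 6.3057
Current forward F = (S − I)·e^(rT) = (126.02 − 6.3057)·e^(0.0753·10/12) = 119.7143 × 1.064761 = 127.4671
Value (long) = (F − K)·e^(−rT) = (127.4671 − 124.68) × 0.939178 = 2.6176
Short position value = −(long value) = -A$2.62

-A$2.62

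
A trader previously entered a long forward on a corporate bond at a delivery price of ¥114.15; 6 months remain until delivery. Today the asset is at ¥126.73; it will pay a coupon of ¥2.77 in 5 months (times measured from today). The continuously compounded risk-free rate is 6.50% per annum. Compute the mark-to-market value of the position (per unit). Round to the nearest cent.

PV(remaining coupons) I = 2.77·e^(−0.0650·5/12) = 2.6960
Current forward F = (S − I)·e^(rT) = (126.73 − 2.6960)·e^(0.0650·6/12) = 124.0340 × 1.033034 = 128.1313
Value (long) = (F − K)·e^(−rT) = (128.1313 − 114.15) × 0.968022 = 13.5342
Value = ¥13.53

¥13.53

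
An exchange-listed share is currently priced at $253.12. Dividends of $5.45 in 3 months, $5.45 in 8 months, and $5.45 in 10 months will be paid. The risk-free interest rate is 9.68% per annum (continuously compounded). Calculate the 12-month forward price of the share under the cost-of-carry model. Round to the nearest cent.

PV(dividends) I = 5.45·e^(−0.0968·3/12) + 5.45·e^(−0.0968·8/12) + 5.45·e^(−0.0968·10/12)
I = 5.3197 + 5.1094 + 5.0276 = 15.4567
F = (S − I)·e^(rT) = (253.12 − 15.4567) · e^(0.0968·12/12)
= 237.6633 · e^0.096800 = 237.6633 × 1.101640 = $261.82

$261.82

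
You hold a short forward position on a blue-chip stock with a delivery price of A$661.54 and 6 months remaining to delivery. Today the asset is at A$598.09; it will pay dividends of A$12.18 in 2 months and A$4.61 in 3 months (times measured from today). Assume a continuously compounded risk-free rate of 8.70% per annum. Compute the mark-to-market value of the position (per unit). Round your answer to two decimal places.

PV(remaining dividends) I = 12.18·e^(−0.0870·2/12) + 4.61·e^(−0.0870·3/12) = 16.5155
Current forward F = (S − I)·e^(rT) = (598.09 − 16.5155)·e^(0.0870·6/12) = 581.5745 × 1.044460 = 607.4313
Value (long) = (F − K)·e^(−rT) = (607.4313 − 661.54) × 0.957433 = -51.8055
Short position value = −(long value) = A$51.81

A$51.81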